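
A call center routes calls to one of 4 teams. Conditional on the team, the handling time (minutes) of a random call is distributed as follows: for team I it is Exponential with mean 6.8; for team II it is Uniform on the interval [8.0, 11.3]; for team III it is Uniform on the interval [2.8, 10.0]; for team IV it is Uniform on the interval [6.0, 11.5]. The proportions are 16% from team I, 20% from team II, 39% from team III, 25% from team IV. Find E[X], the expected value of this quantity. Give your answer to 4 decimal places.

Component means — I: 6.8; II: 9.65; III: 6.4; IV: 8.75.
E[X] = 0.16·6.8 + 0.2·9.65 + 0.39·6.4 + 0.25·8.75 = 7.7015.

7.7015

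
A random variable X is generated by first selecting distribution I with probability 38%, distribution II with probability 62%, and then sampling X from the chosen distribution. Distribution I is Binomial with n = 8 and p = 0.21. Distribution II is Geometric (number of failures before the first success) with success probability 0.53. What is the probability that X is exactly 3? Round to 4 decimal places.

0.0948

Conditional on each component, P(X = 3): I: 0.159581; II: 0.0550262.
By total probability, P(X = 3) = 0.38·0.159581 + 0.62·0.0550262 = 0.094757.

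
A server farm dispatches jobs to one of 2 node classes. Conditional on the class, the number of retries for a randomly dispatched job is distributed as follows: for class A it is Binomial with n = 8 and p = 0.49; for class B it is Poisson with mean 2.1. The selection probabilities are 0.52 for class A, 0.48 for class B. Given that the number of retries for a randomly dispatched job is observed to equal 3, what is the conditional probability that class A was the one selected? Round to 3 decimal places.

Likelihoods P(X=3 | ·): A: 0.227315; B: 0.189011.
Posterior ∝ prior × likelihood. Numerator for A: 0.52·0.227315 = 0.118204.
Normalizing constant: 0.52·0.227315 + 0.48·0.189011 = 0.208929.
P(A | observation) = 0.118204 / 0.208929 = 0.565759.

0.566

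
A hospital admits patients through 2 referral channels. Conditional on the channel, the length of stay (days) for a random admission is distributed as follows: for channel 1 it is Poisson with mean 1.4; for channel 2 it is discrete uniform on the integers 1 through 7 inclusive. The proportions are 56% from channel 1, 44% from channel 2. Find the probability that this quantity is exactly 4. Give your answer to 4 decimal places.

Conditional on each channel, P(X = 4): 1: 0.039472; 2: 0.142857.
By total probability, P(X = 4) = 0.56·0.039472 + 0.44·0.142857 = 0.0849614.

0.0850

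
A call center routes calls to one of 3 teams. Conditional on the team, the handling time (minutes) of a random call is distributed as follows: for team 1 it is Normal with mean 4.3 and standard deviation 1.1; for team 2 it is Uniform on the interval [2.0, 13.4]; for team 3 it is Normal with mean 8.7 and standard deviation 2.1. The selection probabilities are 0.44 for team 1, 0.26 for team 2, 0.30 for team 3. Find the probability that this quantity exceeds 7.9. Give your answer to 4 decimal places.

Conditional on each team, P(X > 7.9): 1: 0.000532576; 2: 0.482456; 3: 0.648381.
By total probability, P(X > 7.9) = 0.44·0.000532576 + 0.26·0.482456 + 0.3·0.648381 = 0.320187.

0.3202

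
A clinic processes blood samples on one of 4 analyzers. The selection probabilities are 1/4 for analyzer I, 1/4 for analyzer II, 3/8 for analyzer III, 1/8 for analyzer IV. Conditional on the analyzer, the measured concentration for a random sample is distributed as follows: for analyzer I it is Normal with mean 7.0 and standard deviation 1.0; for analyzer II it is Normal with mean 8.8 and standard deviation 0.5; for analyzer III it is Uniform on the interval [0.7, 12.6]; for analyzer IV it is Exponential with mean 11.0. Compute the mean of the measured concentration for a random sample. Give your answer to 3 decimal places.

Component means — I: 7; II: 8.8; III: 6.65; IV: 11.
E[X] = 0.25·7 + 0.25·8.8 + 0.375·6.65 + 0.125·11 = 7.81875.

7.819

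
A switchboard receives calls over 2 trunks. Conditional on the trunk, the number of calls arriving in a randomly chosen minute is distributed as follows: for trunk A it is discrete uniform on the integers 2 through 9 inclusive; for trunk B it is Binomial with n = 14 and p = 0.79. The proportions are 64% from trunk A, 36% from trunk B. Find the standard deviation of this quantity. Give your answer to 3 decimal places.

3.364

Per component, A: μ=5.5, E[X²]=35.5; B: μ=11.06, E[X²]=124.646.
E[X] = 0.64·5.5 + 0.36·11.06 = 7.5016.
E[X²] = 0.64·35.5 + 0.36·124.646 = 67.5926.
Var(X) = E[X²] − (E[X])² = 67.5926 − 56.274 = 11.3186.
SD(X) = √11.3186 = 3.36432.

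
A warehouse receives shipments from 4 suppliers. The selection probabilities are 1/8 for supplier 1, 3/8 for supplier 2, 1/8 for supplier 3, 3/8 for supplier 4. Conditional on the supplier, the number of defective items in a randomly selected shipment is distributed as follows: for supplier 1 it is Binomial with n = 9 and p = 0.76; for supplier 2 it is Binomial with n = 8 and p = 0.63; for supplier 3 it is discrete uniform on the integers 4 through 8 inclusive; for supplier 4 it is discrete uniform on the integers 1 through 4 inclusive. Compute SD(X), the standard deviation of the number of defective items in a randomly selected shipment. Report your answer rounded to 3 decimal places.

2.048

Per component, 1: μ=6.84, E[X²]=48.4272; 2: μ=5.04, E[X²]=27.2664; 3: μ=6, E[X²]=38; 4: μ=2.5, E[X²]=7.5.
E[X] = 0.125·6.84 + 0.375·5.04 + 0.125·6 + 0.375·2.5 = 4.4325.
E[X²] = 0.125·48.4272 + 0.375·27.2664 + 0.125·38 + 0.375·7.5 = 23.8408.
Var(X) = E[X²] − (E[X])² = 23.8408 − 19.6471 = 4.19374.
SD(X) = √4.19374 = 2.04786.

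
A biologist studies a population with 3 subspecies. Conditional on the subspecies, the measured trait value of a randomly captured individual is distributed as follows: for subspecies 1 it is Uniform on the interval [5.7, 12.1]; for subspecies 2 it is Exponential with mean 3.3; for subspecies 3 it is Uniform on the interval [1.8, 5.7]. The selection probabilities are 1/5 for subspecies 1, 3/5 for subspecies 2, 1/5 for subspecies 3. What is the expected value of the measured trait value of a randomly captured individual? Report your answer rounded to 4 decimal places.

Component means — 1: 8.9; 2: 3.3; 3: 3.75.
E[X] = 0.2·8.9 + 0.6·3.3 + 0.2·3.75 = 4.51.

4.5100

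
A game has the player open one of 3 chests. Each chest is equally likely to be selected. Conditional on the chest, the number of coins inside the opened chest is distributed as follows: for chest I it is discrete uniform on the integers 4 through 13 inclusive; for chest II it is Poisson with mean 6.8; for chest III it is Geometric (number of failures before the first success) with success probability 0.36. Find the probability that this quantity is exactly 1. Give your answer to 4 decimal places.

Conditional on each chest, P(X = 1): I: 0; II: 0.00757367; III: 0.2304.
By total probability, P(X = 1) = 0.333333·0 + 0.333333·0.00757367 + 0.333333·0.2304 = 0.0793246.

0.0793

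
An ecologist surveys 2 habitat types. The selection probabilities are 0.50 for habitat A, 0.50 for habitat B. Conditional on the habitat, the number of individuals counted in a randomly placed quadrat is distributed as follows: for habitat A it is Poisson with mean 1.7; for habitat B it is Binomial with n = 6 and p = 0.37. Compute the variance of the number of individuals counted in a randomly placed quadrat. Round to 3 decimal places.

Per component, A: μ=1.7, E[X²]=4.59; B: μ=2.22, E[X²]=6.327.
E[X] = 0.5·1.7 + 0.5·2.22 = 1.96.
E[X²] = 0.5·4.59 + 0.5·6.327 = 5.4585.
Var(X) = E[X²] − (E[X])² = 5.4585 − 3.8416 = 1.6169.

1.617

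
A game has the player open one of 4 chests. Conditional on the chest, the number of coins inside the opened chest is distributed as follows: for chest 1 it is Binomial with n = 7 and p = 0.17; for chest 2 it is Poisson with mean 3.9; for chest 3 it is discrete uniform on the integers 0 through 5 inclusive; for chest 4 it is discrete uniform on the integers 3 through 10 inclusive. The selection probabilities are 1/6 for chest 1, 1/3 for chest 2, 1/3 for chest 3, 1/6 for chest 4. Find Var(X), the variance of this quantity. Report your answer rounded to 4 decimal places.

6.0806

Per component, 1: μ=1.19, E[X²]=2.4038; 2: μ=3.9, E[X²]=19.11; 3: μ=2.5, E[X²]=9.16667; 4: μ=6.5, E[X²]=47.5.
E[X] = 0.166667·1.19 + 0.333333·3.9 + 0.333333·2.5 + 0.166667·6.5 = 3.415.
E[X²] = 0.166667·2.4038 + 0.333333·19.11 + 0.333333·9.16667 + 0.166667·47.5 = 17.7429.
Var(X) = E[X²] − (E[X])² = 17.7429 − 11.6622 = 6.08063.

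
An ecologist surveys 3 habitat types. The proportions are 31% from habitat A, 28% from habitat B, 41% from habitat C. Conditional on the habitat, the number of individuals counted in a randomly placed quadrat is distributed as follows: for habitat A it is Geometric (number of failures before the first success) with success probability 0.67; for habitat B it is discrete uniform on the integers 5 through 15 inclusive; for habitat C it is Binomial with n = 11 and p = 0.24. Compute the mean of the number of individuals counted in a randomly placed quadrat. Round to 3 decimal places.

4.035

Component means — A: 0.492537; B: 10; C: 2.64.
E[X] = 0.31·0.492537 + 0.28·10 + 0.41·2.64 = 4.03509.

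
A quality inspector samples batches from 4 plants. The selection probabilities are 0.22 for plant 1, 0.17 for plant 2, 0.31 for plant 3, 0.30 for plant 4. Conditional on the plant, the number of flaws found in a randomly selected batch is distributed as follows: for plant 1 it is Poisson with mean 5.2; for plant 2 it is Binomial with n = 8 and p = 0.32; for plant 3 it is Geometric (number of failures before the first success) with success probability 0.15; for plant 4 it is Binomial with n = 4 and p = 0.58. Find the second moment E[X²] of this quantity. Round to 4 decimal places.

For each component E[X²] = Var + (mean)², giving 1: 32.24; 2: 8.2944; 3: 69.8889; 4: 6.3568.
Overall E[X²] = 0.22·32.24 + 0.17·8.2944 + 0.31·69.8889 + 0.3·6.3568 = 32.0754.

32.0754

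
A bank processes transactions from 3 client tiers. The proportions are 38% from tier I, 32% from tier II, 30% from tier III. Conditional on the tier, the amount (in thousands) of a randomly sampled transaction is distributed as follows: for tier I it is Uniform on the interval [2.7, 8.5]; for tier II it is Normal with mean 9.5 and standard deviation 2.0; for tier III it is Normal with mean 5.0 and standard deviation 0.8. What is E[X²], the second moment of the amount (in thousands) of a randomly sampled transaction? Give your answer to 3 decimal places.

50.834

For each component E[X²] = Var + (mean)², giving I: 34.1633; II: 94.25; III: 25.64.
Overall E[X²] = 0.38·34.1633 + 0.32·94.25 + 0.3·25.64 = 50.8341.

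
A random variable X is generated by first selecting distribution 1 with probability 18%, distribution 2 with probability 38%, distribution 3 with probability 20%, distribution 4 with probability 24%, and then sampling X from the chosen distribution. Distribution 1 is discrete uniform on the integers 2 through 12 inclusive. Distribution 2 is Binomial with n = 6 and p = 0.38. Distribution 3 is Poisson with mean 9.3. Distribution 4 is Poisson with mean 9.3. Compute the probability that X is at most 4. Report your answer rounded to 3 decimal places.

0.437

Conditional on each component, P(X ≤ 4): 1: 0.272727; 2: 0.967514; 3: 0.0456475; 4: 0.0456475.
By total probability, P(X ≤ 4) = 0.18·0.272727 + 0.38·0.967514 + 0.2·0.0456475 + 0.24·0.0456475 = 0.436831.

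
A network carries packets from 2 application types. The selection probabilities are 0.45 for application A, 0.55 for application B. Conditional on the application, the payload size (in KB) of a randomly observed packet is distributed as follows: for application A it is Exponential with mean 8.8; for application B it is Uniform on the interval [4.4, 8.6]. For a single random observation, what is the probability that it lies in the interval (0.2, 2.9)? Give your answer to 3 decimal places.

0.116

Conditional on each application, P(0.2 < X < 2.9): A: 0.258278; B: 0.
By total probability, P(0.2 < X < 2.9) = 0.45·0.258278 + 0.55·0 = 0.116225.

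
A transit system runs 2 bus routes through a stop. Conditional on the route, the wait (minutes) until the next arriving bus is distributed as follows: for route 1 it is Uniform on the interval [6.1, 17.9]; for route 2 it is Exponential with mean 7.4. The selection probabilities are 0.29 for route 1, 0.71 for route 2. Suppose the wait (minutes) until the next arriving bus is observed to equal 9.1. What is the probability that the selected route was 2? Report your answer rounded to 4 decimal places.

Likelihoods f(9.1 | ·): 1: 0.0847458; 2: 0.0395097.
Posterior ∝ prior × likelihood. Numerator for 2: 0.71·0.0395097 = 0.0280519.
Normalizing constant: 0.29·0.0847458 + 0.71·0.0395097 = 0.0526281.
P(2 | observation) = 0.0280519 / 0.0526281 = 0.53302.

0.5330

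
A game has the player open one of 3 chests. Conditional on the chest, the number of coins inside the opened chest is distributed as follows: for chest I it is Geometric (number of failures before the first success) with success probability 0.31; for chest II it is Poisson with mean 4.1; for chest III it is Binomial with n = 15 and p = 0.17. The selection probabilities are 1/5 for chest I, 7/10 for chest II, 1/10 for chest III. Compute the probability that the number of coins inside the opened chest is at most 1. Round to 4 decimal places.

0.1888

Conditional on each chest, P(X ≤ 1): I: 0.5239; II: 0.0845206; III: 0.248891.
By total probability, P(X ≤ 1) = 0.2·0.5239 + 0.7·0.0845206 + 0.1·0.248891 = 0.188834.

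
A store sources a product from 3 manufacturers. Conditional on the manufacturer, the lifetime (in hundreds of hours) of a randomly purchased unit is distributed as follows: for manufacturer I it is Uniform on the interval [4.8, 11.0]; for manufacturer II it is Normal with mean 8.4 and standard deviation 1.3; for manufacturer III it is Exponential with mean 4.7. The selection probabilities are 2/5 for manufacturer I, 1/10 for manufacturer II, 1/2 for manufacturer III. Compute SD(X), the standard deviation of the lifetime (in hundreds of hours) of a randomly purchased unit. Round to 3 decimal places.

Per component, I: μ=7.9, E[X²]=65.6133; II: μ=8.4, E[X²]=72.25; III: μ=4.7, E[X²]=44.18.
E[X] = 0.4·7.9 + 0.1·8.4 + 0.5·4.7 = 6.35.
E[X²] = 0.4·65.6133 + 0.1·72.25 + 0.5·44.18 = 55.5603.
Var(X) = E[X²] − (E[X])² = 55.5603 − 40.3225 = 15.2378.
SD(X) = √15.2378 = 3.90357.

3.904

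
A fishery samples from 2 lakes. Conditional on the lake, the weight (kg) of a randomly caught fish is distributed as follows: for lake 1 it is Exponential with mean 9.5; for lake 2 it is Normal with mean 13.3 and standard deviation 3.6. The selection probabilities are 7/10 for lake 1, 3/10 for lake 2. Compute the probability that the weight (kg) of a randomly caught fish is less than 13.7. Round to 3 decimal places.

Conditional on each lake, P(X < 13.7): 1: 0.763571; 2: 0.544236.
By total probability, P(X < 13.7) = 0.7·0.763571 + 0.3·0.544236 = 0.69777.

0.698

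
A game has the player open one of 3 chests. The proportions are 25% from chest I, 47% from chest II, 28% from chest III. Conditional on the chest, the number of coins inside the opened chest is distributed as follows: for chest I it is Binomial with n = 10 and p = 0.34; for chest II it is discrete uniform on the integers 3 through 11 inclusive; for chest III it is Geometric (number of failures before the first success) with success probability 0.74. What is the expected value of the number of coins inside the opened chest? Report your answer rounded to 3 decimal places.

4.238

Component means — I: 3.4; II: 7; III: 0.351351.
E[X] = 0.25·3.4 + 0.47·7 + 0.28·0.351351 = 4.23838.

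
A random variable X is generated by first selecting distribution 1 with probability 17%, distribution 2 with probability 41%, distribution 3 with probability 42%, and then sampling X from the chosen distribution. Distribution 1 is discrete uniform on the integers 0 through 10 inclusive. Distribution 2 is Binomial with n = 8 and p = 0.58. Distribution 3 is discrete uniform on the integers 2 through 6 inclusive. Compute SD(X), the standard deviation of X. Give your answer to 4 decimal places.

Per component, 1: μ=5, E[X²]=35; 2: μ=4.64, E[X²]=23.4784; 3: μ=4, E[X²]=18.
E[X] = 0.17·5 + 0.41·4.64 + 0.42·4 = 4.4324.
E[X²] = 0.17·35 + 0.41·23.4784 + 0.42·18 = 23.1361.
Var(X) = E[X²] − (E[X])² = 23.1361 − 19.6462 = 3.48997.
SD(X) = √3.48997 = 1.86815.

1.8681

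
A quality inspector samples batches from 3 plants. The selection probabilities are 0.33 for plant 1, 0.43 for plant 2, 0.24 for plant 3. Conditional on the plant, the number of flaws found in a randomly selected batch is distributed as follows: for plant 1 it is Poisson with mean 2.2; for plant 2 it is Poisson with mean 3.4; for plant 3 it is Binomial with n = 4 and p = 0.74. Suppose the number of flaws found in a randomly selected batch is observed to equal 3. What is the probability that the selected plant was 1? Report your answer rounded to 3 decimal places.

0.250

Likelihoods P(X=3 | ·): 1: 0.196639; 2: 0.218617; 3: 0.421433.
Posterior ∝ prior × likelihood. Numerator for 1: 0.33·0.196639 = 0.0648908.
Normalizing constant: 0.33·0.196639 + 0.43·0.218617 + 0.24·0.421433 = 0.26004.
P(1 | observation) = 0.0648908 / 0.26004 = 0.249541.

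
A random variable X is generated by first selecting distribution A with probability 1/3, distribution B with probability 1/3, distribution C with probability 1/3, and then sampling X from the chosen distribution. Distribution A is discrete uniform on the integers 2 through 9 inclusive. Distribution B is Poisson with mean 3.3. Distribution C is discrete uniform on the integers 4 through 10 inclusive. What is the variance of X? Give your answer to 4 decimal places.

Per component, A: μ=5.5, E[X²]=35.5; B: μ=3.3, E[X²]=14.19; C: μ=7, E[X²]=53.
E[X] = 0.333333·5.5 + 0.333333·3.3 + 0.333333·7 = 5.26667.
E[X²] = 0.333333·35.5 + 0.333333·14.19 + 0.333333·53 = 34.23.
Var(X) = E[X²] − (E[X])² = 34.23 − 27.7378 = 6.49222.

6.4922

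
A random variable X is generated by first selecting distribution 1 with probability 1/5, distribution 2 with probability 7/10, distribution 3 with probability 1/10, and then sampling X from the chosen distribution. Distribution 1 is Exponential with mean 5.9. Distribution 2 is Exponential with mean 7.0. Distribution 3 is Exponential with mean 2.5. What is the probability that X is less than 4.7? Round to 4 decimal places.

0.5369

Conditional on each component, P(X < 4.7): 1: 0.549145; 2: 0.489022; 3: 0.84741.
By total probability, P(X < 4.7) = 0.2·0.549145 + 0.7·0.489022 + 0.1·0.84741 = 0.536885.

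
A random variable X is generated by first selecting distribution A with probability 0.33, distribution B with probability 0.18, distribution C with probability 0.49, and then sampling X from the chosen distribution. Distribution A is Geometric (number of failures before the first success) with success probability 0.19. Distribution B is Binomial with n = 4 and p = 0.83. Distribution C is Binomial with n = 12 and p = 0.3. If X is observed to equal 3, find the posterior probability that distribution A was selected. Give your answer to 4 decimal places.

Likelihoods P(X=3 | ·): A: 0.100974; B: 0.388815; C: 0.2397.
Posterior ∝ prior × likelihood. Numerator for A: 0.33·0.100974 = 0.0333214.
Normalizing constant: 0.33·0.100974 + 0.18·0.388815 + 0.49·0.2397 = 0.220761.
P(A | observation) = 0.0333214 / 0.220761 = 0.150938.

0.1509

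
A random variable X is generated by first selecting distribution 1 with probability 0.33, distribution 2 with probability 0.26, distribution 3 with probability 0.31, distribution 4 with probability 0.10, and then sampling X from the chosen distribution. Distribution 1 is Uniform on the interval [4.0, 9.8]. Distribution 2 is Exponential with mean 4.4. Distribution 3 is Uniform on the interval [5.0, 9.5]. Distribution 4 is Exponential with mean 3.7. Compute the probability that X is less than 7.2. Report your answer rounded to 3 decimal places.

Conditional on each component, P(X < 7.2): 1: 0.551724; 2: 0.805313; 3: 0.488889; 4: 0.857148.
By total probability, P(X < 7.2) = 0.33·0.551724 + 0.26·0.805313 + 0.31·0.488889 + 0.1·0.857148 = 0.628721.

0.629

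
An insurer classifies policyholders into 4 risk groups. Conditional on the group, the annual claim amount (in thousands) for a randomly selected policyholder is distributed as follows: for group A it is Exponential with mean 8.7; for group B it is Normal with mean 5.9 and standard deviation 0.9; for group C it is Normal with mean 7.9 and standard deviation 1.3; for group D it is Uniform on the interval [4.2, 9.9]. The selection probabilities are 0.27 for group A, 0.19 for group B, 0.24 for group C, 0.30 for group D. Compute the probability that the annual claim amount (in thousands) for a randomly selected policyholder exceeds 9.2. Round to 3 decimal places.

Conditional on each group, P(X > 9.2): A: 0.347333; B: 0.000122866; C: 0.158655; D: 0.122807.
By total probability, P(X > 9.2) = 0.27·0.347333 + 0.19·0.000122866 + 0.24·0.158655 + 0.3·0.122807 = 0.168723.

0.169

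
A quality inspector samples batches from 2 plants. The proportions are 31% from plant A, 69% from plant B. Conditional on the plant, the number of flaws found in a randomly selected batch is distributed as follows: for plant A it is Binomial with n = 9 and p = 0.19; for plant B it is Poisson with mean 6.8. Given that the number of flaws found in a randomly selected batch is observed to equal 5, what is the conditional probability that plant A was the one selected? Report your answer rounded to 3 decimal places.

0.043

Likelihoods P(X=5 | ·): A: 0.0134301; B: 0.134946.
Posterior ∝ prior × likelihood. Numerator for A: 0.31·0.0134301 = 0.00416333.
Normalizing constant: 0.31·0.0134301 + 0.69·0.134946 = 0.0972762.
P(A | observation) = 0.00416333 / 0.0972762 = 0.042799.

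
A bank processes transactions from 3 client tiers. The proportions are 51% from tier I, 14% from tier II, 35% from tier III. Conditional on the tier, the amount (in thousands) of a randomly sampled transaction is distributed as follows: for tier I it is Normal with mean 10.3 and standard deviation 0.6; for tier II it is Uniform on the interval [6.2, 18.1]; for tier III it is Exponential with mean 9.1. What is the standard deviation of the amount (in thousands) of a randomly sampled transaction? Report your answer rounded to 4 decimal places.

Per component, I: μ=10.3, E[X²]=106.45; II: μ=12.15, E[X²]=159.423; III: μ=9.1, E[X²]=165.62.
E[X] = 0.51·10.3 + 0.14·12.15 + 0.35·9.1 = 10.139.
E[X²] = 0.51·106.45 + 0.14·159.423 + 0.35·165.62 = 134.576.
Var(X) = E[X²] − (E[X])² = 134.576 − 102.799 = 31.7764.
SD(X) = √31.7764 = 5.63706.

5.6371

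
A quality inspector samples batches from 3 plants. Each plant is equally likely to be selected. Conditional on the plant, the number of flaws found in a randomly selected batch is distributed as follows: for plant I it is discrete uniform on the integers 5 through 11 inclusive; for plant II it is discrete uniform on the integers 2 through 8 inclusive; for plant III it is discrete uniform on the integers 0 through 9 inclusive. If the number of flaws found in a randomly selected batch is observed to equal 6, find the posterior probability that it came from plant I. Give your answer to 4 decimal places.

Likelihoods P(X=6 | ·): I: 0.142857; II: 0.142857; III: 0.1.
Posterior ∝ prior × likelihood. Numerator for I: 0.333333·0.142857 = 0.047619.
Normalizing constant: 0.333333·0.142857 + 0.333333·0.142857 + 0.333333·0.1 = 0.128571.
P(I | observation) = 0.047619 / 0.128571 = 0.37037.

0.3704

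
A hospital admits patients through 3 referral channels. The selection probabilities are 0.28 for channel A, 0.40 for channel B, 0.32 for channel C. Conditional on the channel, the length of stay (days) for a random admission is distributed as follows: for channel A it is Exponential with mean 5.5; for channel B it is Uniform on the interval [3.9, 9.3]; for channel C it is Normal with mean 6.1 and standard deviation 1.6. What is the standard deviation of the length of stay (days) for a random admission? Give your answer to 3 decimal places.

Per component, A: μ=5.5, E[X²]=60.5; B: μ=6.6, E[X²]=45.99; C: μ=6.1, E[X²]=39.77.
E[X] = 0.28·5.5 + 0.4·6.6 + 0.32·6.1 = 6.132.
E[X²] = 0.28·60.5 + 0.4·45.99 + 0.32·39.77 = 48.0624.
Var(X) = E[X²] − (E[X])² = 48.0624 − 37.6014 = 10.461.
SD(X) = √10.461 = 3.23434.

3.234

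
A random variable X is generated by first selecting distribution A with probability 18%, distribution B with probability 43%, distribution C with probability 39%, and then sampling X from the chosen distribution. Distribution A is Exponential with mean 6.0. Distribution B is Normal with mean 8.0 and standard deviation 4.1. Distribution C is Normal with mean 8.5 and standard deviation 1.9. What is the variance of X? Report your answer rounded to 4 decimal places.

Per component, A: μ=6, E[X²]=72; B: μ=8, E[X²]=80.81; C: μ=8.5, E[X²]=75.86.
E[X] = 0.18·6 + 0.43·8 + 0.39·8.5 = 7.835.
E[X²] = 0.18·72 + 0.43·80.81 + 0.39·75.86 = 77.2937.
Var(X) = E[X²] − (E[X])² = 77.2937 − 61.3872 = 15.9065.

15.9065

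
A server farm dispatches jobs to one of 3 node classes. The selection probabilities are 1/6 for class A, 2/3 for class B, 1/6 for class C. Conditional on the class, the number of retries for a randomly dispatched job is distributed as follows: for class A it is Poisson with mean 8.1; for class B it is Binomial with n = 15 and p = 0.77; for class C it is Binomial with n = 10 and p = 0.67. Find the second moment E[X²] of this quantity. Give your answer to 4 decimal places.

For each component E[X²] = Var + (mean)², giving A: 73.71; B: 136.059; C: 47.101.
Overall E[X²] = 0.166667·73.71 + 0.666667·136.059 + 0.166667·47.101 = 110.841.

110.8412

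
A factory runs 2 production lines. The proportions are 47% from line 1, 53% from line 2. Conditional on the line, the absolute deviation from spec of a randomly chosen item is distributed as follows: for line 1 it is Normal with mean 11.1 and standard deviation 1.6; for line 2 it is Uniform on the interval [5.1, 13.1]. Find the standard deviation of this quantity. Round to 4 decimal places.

Per component, 1: μ=11.1, E[X²]=125.77; 2: μ=9.1, E[X²]=88.1433.
E[X] = 0.47·11.1 + 0.53·9.1 = 10.04.
E[X²] = 0.47·125.77 + 0.53·88.1433 = 105.828.
Var(X) = E[X²] − (E[X])² = 105.828 − 100.802 = 5.02627.
SD(X) = √5.02627 = 2.24193.

2.2419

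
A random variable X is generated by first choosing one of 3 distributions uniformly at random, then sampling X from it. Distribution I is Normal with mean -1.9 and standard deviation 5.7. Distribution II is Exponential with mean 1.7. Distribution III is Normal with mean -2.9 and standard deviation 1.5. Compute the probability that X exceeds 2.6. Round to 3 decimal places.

0.144

Conditional on each component, P(X > 2.6): I: 0.214918; II: 0.216663; III: 0.000122866.
By total probability, P(X > 2.6) = 0.333333·0.214918 + 0.333333·0.216663 + 0.333333·0.000122866 = 0.143901.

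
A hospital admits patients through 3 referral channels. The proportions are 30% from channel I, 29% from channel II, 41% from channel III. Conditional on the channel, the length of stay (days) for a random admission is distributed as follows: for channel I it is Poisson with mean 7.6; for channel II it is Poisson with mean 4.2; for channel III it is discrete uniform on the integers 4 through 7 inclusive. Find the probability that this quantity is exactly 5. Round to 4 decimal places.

Conditional on each channel, P(X = 5): I: 0.105742; II: 0.163316; III: 0.25.
By total probability, P(X = 5) = 0.3·0.105742 + 0.29·0.163316 + 0.41·0.25 = 0.181584.

0.1816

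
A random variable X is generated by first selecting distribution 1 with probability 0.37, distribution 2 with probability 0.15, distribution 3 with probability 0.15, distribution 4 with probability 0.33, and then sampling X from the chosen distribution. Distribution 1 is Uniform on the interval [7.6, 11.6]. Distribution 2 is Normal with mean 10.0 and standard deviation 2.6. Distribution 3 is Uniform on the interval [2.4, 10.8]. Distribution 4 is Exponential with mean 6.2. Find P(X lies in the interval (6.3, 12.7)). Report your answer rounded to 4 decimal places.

0.6432

Conditional on each component, P(6.3 < X < 12.7): 1: 1; 2: 0.773115; 3: 0.535714; 4: 0.233051.
By total probability, P(6.3 < X < 12.7) = 0.37·1 + 0.15·0.773115 + 0.15·0.535714 + 0.33·0.233051 = 0.643231.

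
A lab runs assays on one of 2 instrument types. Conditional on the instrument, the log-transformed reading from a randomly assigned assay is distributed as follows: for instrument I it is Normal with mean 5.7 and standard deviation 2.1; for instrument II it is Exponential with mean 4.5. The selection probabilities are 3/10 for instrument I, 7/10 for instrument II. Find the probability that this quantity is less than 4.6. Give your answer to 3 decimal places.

0.538

Conditional on each instrument, P(X < 4.6): I: 0.300206; II: 0.640205.
By total probability, P(X < 4.6) = 0.3·0.300206 + 0.7·0.640205 = 0.538205.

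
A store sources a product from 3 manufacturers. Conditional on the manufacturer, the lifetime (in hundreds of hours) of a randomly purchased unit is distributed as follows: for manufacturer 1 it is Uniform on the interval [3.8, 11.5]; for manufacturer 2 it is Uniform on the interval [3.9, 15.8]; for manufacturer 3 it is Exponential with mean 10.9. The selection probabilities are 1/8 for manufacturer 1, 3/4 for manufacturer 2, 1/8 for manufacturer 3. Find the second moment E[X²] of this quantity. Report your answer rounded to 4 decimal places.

119.2529

For each component E[X²] = Var + (mean)², giving 1: 63.4633; 2: 108.823; 3: 237.62.
Overall E[X²] = 0.125·63.4633 + 0.75·108.823 + 0.125·237.62 = 119.253.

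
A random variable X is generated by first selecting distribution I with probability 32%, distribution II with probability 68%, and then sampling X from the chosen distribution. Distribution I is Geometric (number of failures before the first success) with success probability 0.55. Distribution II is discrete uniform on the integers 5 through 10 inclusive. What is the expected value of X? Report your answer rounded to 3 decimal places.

5.362

Component means — I: 0.818182; II: 7.5.
E[X] = 0.32·0.818182 + 0.68·7.5 = 5.36182.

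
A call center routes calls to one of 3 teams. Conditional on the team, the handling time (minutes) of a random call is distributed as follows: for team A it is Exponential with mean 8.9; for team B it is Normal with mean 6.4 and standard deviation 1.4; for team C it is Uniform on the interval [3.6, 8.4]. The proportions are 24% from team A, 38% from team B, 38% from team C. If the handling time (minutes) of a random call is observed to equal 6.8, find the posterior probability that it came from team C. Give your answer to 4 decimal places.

Likelihoods f(6.8 | ·): A: 0.0523347; B: 0.273562; C: 0.208333.
Posterior ∝ prior × likelihood. Numerator for C: 0.38·0.208333 = 0.0791667.
Normalizing constant: 0.24·0.0523347 + 0.38·0.273562 + 0.38·0.208333 = 0.195681.
P(C | observation) = 0.0791667 / 0.195681 = 0.404571.

0.4046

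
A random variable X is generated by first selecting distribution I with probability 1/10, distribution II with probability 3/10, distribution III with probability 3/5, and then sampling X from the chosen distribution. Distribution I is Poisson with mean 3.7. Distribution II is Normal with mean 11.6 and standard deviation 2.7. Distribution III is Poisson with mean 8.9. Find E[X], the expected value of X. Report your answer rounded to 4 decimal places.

9.1900

Component means — I: 3.7; II: 11.6; III: 8.9.
E[X] = 0.1·3.7 + 0.3·11.6 + 0.6·8.9 = 9.19.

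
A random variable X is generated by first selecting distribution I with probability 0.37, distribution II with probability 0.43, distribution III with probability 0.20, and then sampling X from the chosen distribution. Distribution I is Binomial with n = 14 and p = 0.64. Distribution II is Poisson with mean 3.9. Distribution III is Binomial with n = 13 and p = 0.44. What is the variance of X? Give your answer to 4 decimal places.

8.6463

Per component, I: μ=8.96, E[X²]=83.5072; II: μ=3.9, E[X²]=19.11; III: μ=5.72, E[X²]=35.9216.
E[X] = 0.37·8.96 + 0.43·3.9 + 0.2·5.72 = 6.1362.
E[X²] = 0.37·83.5072 + 0.43·19.11 + 0.2·35.9216 = 46.2993.
Var(X) = E[X²] − (E[X])² = 46.2993 − 37.653 = 8.64633.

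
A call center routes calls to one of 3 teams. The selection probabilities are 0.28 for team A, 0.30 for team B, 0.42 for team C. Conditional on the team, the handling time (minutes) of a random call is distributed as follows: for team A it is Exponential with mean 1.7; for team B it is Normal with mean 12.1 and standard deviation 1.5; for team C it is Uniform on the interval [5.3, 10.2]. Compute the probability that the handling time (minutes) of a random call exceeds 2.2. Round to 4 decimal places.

0.7968

Conditional on each team, P(X > 2.2): A: 0.27414; B: 1; C: 1.
By total probability, P(X > 2.2) = 0.28·0.27414 + 0.3·1 + 0.42·1 = 0.796759.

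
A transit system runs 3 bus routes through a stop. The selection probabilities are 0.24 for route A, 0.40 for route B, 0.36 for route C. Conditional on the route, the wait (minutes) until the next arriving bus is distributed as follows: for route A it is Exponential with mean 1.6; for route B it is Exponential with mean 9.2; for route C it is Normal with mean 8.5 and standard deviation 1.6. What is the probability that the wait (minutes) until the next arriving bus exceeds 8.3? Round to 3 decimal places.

Conditional on each route, P(X > 8.3): A: 0.00558595; B: 0.405687; C: 0.549738.
By total probability, P(X > 8.3) = 0.24·0.00558595 + 0.4·0.405687 + 0.36·0.549738 = 0.361521.

0.362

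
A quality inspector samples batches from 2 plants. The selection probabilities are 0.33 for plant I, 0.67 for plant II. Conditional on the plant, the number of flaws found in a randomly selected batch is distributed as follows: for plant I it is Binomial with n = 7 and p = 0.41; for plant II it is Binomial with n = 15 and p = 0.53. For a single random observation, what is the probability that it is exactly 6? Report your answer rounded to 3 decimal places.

Conditional on each plant, P(X = 6): I: 0.0196179; II: 0.124148.
By total probability, P(X = 6) = 0.33·0.0196179 + 0.67·0.124148 = 0.0896531.

0.090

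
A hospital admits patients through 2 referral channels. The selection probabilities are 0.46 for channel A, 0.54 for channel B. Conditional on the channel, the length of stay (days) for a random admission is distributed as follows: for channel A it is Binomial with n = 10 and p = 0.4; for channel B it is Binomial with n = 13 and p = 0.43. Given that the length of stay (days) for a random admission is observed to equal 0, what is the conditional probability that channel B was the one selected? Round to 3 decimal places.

Likelihoods P(X=0 | ·): A: 0.00604662; B: 0.00067046.
Posterior ∝ prior × likelihood. Numerator for B: 0.54·0.00067046 = 0.000362049.
Normalizing constant: 0.46·0.00604662 + 0.54·0.00067046 = 0.00314349.
P(B | observation) = 0.000362049 / 0.00314349 = 0.115174.

0.115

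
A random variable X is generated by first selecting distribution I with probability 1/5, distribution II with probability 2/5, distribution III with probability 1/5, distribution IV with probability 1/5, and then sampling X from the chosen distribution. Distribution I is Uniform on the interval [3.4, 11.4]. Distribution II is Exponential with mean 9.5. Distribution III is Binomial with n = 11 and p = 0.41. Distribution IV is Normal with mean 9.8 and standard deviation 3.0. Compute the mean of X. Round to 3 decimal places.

8.142

Component means — I: 7.4; II: 9.5; III: 4.51; IV: 9.8.
E[X] = 0.2·7.4 + 0.4·9.5 + 0.2·4.51 + 0.2·9.8 = 8.142.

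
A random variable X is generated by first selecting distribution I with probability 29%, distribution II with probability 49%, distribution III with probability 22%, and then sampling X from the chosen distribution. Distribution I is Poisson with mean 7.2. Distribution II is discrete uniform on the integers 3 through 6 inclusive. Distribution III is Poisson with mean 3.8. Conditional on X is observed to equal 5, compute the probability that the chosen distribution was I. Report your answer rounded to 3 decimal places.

Likelihoods P(X=5 | ·): I: 0.120382; II: 0.25; III: 0.147713.
Posterior ∝ prior × likelihood. Numerator for I: 0.29·0.120382 = 0.0349107.
Normalizing constant: 0.29·0.120382 + 0.49·0.25 + 0.22·0.147713 = 0.189908.
P(I | observation) = 0.0349107 / 0.189908 = 0.18383.

0.184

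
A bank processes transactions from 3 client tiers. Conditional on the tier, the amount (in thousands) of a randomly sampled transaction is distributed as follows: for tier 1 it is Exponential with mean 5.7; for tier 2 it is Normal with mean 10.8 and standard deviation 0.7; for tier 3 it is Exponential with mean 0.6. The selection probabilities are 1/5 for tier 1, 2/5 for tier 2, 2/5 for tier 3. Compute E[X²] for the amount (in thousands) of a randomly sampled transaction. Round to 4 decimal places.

60.1360

For each component E[X²] = Var + (mean)², giving 1: 64.98; 2: 117.13; 3: 0.72.
Overall E[X²] = 0.2·64.98 + 0.4·117.13 + 0.4·0.72 = 60.136.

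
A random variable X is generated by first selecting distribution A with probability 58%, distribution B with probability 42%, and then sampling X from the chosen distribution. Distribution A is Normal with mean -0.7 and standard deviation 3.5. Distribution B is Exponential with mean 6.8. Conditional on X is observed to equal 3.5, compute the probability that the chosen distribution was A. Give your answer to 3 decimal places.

Likelihoods f(3.5 | ·): A: 0.0554817; B: 0.0878936.
Posterior ∝ prior × likelihood. Numerator for A: 0.58·0.0554817 = 0.0321794.
Normalizing constant: 0.58·0.0554817 + 0.42·0.0878936 = 0.0690947.
P(A | observation) = 0.0321794 / 0.0690947 = 0.465729.

0.466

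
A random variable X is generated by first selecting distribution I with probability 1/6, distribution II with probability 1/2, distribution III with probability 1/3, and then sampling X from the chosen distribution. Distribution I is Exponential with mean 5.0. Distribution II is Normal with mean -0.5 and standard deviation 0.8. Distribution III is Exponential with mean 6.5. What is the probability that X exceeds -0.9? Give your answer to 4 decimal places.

Conditional on each component, P(X > -0.9): I: 1; II: 0.691462; III: 1.
By total probability, P(X > -0.9) = 0.166667·1 + 0.5·0.691462 + 0.333333·1 = 0.845731.

0.8457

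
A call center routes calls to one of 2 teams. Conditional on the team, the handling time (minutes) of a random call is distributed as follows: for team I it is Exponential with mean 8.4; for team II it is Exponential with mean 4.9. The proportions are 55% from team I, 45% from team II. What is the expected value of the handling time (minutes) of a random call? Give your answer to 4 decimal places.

Component means — I: 8.4; II: 4.9.
E[X] = 0.55·8.4 + 0.45·4.9 = 6.825.

6.8250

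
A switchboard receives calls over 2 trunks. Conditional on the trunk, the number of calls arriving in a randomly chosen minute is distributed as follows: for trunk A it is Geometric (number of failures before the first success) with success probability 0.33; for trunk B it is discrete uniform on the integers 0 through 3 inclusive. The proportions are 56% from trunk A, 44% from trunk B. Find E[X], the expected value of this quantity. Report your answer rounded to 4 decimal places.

1.7970

Component means — A: 2.0303; B: 1.5.
E[X] = 0.56·2.0303 + 0.44·1.5 = 1.79697.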